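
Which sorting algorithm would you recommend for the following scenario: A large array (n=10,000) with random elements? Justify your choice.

Best choice: Quicksort or Mergesort
Reason: Both have O(n log n) average case; quicksort has lower constant factors


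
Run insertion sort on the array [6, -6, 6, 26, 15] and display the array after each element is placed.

First element 6 is already 'sorted'
Insert -6: shifted 1 elements -> [-6, 6, 6, 26, 15]
Insert 6: shifted 0 elements -> [-6, 6, 6, 26, 15]
Insert 26: shifted 0 elements -> [-6, 6, 6, 26, 15]
Insert 15: shifted 1 elements -> [-6, 6, 6, 15, 26]


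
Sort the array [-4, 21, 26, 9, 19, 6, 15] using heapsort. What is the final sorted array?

Build heap: [26, 21, 15, 9, 19, 6, -4]
Extract 26: [21, 19, 15, 9, -4, 6, 26]
Extract 21: [19, 9, 15, 6, -4, 21, 26]
Extract 19: [15, 9, -4, 6, 19, 21, 26]
Extract 15: [9, 6, -4, 15, 19, 21, 26]
Extract 9: [6, -4, 9, 15, 19, 21, 26]
Extract 6: [-4, 6, 9, 15, 19, 21, 26]


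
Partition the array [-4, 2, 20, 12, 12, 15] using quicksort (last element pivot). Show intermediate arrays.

Partition 1: pivot=15 at index 4 -> [-4, 2, 12, 12, 15, 20]
Partition 2: pivot=12 at index 3 -> [-4, 2, 12, 12, 15, 20]
Partition 3: pivot=12 at index 2 -> [-4, 2, 12, 12, 15, 20]
Partition 4: pivot=2 at index 1 -> [-4, 2, 12, 12, 15, 20]


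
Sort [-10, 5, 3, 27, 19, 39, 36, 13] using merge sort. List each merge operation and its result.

Divide and conquer:
  Merge [-10] + [5] -> [-10, 5]
  Merge [3] + [27] -> [3, 27]
  Merge [-10, 5] + [3, 27] -> [-10, 3, 5, 27]
  Merge [19] + [39] -> [19, 39]
  Merge [36] + [13] -> [13, 36]
  Merge [19, 39] + [13, 36] -> [13, 19, 36, 39]
  Merge [-10, 3, 5, 27] + [13, 19, 36, 39] -> [-10, 3, 5, 13, 19, 27, 36, 39]


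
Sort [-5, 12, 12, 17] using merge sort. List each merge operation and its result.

Divide and conquer:
  Merge [-5] + [12] -> [-5, 12]
  Merge [12] + [17] -> [12, 17]
  Merge [-5, 12] + [12, 17] -> [-5, 12, 12, 17]


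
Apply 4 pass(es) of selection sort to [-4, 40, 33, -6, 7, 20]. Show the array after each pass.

Pass 1: Select minimum -6 at index 3, swap -> [-6, 40, 33, -4, 7, 20]
Pass 2: Select minimum -4 at index 3, swap -> [-6, -4, 33, 40, 7, 20]
Pass 3: Select minimum 7 at index 4, swap -> [-6, -4, 7, 40, 33, 20]
Pass 4: Select minimum 20 at index 5, swap -> [-6, -4, 7, 20, 33, 40]


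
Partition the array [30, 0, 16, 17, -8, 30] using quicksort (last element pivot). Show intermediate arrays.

Partition 1: pivot=30 at index 5 -> [30, 0, 16, 17, -8, 30]
Partition 2: pivot=-8 at index 0 -> [-8, 0, 16, 17, 30, 30]
Partition 3: pivot=30 at index 4 -> [-8, 0, 16, 17, 30, 30]
Partition 4: pivot=17 at index 3 -> [-8, 0, 16, 17, 30, 30]
Partition 5: pivot=16 at index 2 -> [-8, 0, 16, 17, 30, 30]


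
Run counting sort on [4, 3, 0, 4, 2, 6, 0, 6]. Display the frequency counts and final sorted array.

Count array: [2, 0, 1, 1, 2, 0, 2]
(count[i] = number of elements equal to i)
Cumulative count: [2, 2, 3, 4, 6, 6, 8]
Sorted: [0, 0, 2, 3, 4, 4, 6, 6]


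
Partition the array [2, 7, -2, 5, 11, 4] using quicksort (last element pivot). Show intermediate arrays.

Partition 1: pivot=4 at index 2 -> [2, -2, 4, 5, 11, 7]
Partition 2: pivot=-2 at index 0 -> [-2, 2, 4, 5, 11, 7]
Partition 3: pivot=7 at index 4 -> [-2, 2, 4, 5, 7, 11]


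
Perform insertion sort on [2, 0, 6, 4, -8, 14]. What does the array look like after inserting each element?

First element 2 is already 'sorted'
Insert 0: shifted 1 elements -> [0, 2, 6, 4, -8, 14]
Insert 6: shifted 0 elements -> [0, 2, 6, 4, -8, 14]
Insert 4: shifted 1 elements -> [0, 2, 4, 6, -8, 14]
Insert -8: shifted 4 elements -> [-8, 0, 2, 4, 6, 14]
Insert 14: shifted 0 elements -> [-8, 0, 2, 4, 6, 14]


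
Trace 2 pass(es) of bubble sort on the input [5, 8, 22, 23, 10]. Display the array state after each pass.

After pass 1: [5, 8, 22, 10, 23] (1 swaps)
After pass 2: [5, 8, 10, 22, 23] (1 swaps)
Total swaps: 2


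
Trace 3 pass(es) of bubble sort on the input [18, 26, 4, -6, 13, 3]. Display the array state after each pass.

After pass 1: [18, 4, -6, 13, 3, 26] (4 swaps)
After pass 2: [4, -6, 13, 3, 18, 26] (4 swaps)
After pass 3: [-6, 4, 3, 13, 18, 26] (2 swaps)
Total swaps: 10


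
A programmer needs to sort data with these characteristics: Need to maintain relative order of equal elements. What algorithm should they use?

Best choice: Merge sort or Insertion sort
Reason: Both are stable; quicksort and heapsort are not stable


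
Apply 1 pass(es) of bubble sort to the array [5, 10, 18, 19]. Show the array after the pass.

After pass 1: [5, 10, 18, 19] (0 swaps)
Total swaps: 0


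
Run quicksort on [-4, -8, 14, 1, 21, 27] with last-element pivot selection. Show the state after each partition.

Partition 1: pivot=27 at index 5 -> [-4, -8, 14, 1, 21, 27]
Partition 2: pivot=21 at index 4 -> [-4, -8, 14, 1, 21, 27]
Partition 3: pivot=1 at index 2 -> [-4, -8, 1, 14, 21, 27]
Partition 4: pivot=-8 at index 0 -> [-8, -4, 1, 14, 21, 27]


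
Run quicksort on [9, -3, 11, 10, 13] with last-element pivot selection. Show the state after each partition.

Partition 1: pivot=13 at index 4 -> [9, -3, 11, 10, 13]
Partition 2: pivot=10 at index 2 -> [9, -3, 10, 11, 13]
Partition 3: pivot=-3 at index 0 -> [-3, 9, 10, 11, 13]


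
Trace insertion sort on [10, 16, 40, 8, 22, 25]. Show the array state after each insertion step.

First element 10 is already 'sorted'
Insert 16: shifted 0 elements -> [10, 16, 40, 8, 22, 25]
Insert 40: shifted 0 elements -> [10, 16, 40, 8, 22, 25]
Insert 8: shifted 3 elements -> [8, 10, 16, 40, 22, 25]
Insert 22: shifted 1 elements -> [8, 10, 16, 22, 40, 25]
Insert 25: shifted 1 elements -> [8, 10, 16, 22, 25, 40]


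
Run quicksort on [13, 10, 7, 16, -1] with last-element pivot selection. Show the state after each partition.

Partition 1: pivot=-1 at index 0 -> [-1, 10, 7, 16, 13]
Partition 2: pivot=13 at index 3 -> [-1, 10, 7, 13, 16]
Partition 3: pivot=7 at index 1 -> [-1, 7, 10, 13, 16]


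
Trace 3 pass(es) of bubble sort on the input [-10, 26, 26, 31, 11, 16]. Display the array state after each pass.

After pass 1: [-10, 26, 26, 11, 16, 31] (2 swaps)
After pass 2: [-10, 26, 11, 16, 26, 31] (2 swaps)
After pass 3: [-10, 11, 16, 26, 26, 31] (2 swaps)
Total swaps: 6


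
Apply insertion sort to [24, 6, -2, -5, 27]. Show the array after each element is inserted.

First element 24 is already 'sorted'
Insert 6: shifted 1 elements -> [6, 24, -2, -5, 27]
Insert -2: shifted 2 elements -> [-2, 6, 24, -5, 27]
Insert -5: shifted 3 elements -> [-5, -2, 6, 24, 27]
Insert 27: shifted 0 elements -> [-5, -2, 6, 24, 27]


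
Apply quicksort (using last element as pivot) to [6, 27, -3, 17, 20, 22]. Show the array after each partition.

Partition 1: pivot=22 at index 4 -> [6, -3, 17, 20, 22, 27]
Partition 2: pivot=20 at index 3 -> [6, -3, 17, 20, 22, 27]
Partition 3: pivot=17 at index 2 -> [6, -3, 17, 20, 22, 27]
Partition 4: pivot=-3 at index 0 -> [-3, 6, 17, 20, 22, 27]


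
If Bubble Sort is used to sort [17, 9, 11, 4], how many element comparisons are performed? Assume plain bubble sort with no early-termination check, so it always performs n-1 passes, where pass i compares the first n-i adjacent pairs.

Pass 1: compare adjacent pairs (0,1)..(2,3) = 3 comparison(s), 3 swap(s) -> [9, 11, 4, 17]
Pass 2: compare adjacent pairs (0,1)..(1,2) = 2 comparison(s), 1 swap(s) -> [9, 4, 11, 17]
Pass 3: compare adjacent pairs (0,1)..(0,1) = 1 comparison(s), 1 swap(s) -> [4, 9, 11, 17]
Total comparisons: 3 + 2 + 1 = 6


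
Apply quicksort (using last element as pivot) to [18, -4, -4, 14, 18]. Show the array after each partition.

Partition 1: pivot=18 at index 4 -> [18, -4, -4, 14, 18]
Partition 2: pivot=14 at index 2 -> [-4, -4, 14, 18, 18]
Partition 3: pivot=-4 at index 1 -> [-4, -4, 14, 18, 18]


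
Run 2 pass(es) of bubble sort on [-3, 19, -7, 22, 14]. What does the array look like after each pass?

After pass 1: [-3, -7, 19, 14, 22] (2 swaps)
After pass 2: [-7, -3, 14, 19, 22] (2 swaps)
Total swaps: 4


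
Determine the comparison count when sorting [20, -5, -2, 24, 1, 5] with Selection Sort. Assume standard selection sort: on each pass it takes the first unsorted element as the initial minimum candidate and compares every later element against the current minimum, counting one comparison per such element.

Pass 1: scan indices 1..5 for the minimum = 5 comparison(s); min is -5, place at index 0 -> [-5, 20, -2, 24, 1, 5]
Pass 2: scan indices 2..5 for the minimum = 4 comparison(s); min is -2, place at index 1 -> [-5, -2, 20, 24, 1, 5]
Pass 3: scan indices 3..5 for the minimum = 3 comparison(s); min is 1, place at index 2 -> [-5, -2, 1, 24, 20, 5]
Pass 4: scan indices 4..5 for the minimum = 2 comparison(s); min is 5, place at index 3 -> [-5, -2, 1, 5, 20, 24]
Pass 5: scan indices 5..5 for the minimum = 1 comparison(s); min is 20, place at index 4 -> [-5, -2, 1, 5, 20, 24]
Selection sort always scans the whole unsorted suffix, so the count is (n-1) + (n-2) + ... + 1 = n(n-1)/2 = 6*5/2 = 15 regardless of the input order.
Total comparisons: 5 + 4 + 3 + 2 + 1 = 15


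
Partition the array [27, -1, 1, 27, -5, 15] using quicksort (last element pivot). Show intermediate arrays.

Partition 1: pivot=15 at index 3 -> [-1, 1, -5, 15, 27, 27]
Partition 2: pivot=-5 at index 0 -> [-5, 1, -1, 15, 27, 27]
Partition 3: pivot=-1 at index 1 -> [-5, -1, 1, 15, 27, 27]
Partition 4: pivot=27 at index 5 -> [-5, -1, 1, 15, 27, 27]


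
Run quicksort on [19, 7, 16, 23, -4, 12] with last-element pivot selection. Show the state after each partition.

Partition 1: pivot=12 at index 2 -> [7, -4, 12, 23, 19, 16]
Partition 2: pivot=-4 at index 0 -> [-4, 7, 12, 23, 19, 16]
Partition 3: pivot=16 at index 3 -> [-4, 7, 12, 16, 19, 23]
Partition 4: pivot=23 at index 5 -> [-4, 7, 12, 16, 19, 23]


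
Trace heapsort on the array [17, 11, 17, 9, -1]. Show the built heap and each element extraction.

Build heap: [17, 11, 17, 9, -1]
Extract 17: [17, 11, -1, 9, 17]
Extract 17: [11, 9, -1, 17, 17]
Extract 11: [9, -1, 11, 17, 17]
Extract 9: [-1, 9, 11, 17, 17]


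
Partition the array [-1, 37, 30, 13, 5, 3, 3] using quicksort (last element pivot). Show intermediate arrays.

Partition 1: pivot=3 at index 2 -> [-1, 3, 3, 13, 5, 37, 30]
Partition 2: pivot=3 at index 1 -> [-1, 3, 3, 13, 5, 37, 30]
Partition 3: pivot=30 at index 5 -> [-1, 3, 3, 13, 5, 30, 37]
Partition 4: pivot=5 at index 3 -> [-1, 3, 3, 5, 13, 30, 37]


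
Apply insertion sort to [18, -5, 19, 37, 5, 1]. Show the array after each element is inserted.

First element 18 is already 'sorted'
Insert -5: shifted 1 elements -> [-5, 18, 19, 37, 5, 1]
Insert 19: shifted 0 elements -> [-5, 18, 19, 37, 5, 1]
Insert 37: shifted 0 elements -> [-5, 18, 19, 37, 5, 1]
Insert 5: shifted 3 elements -> [-5, 5, 18, 19, 37, 1]
Insert 1: shifted 4 elements -> [-5, 1, 5, 18, 19, 37]


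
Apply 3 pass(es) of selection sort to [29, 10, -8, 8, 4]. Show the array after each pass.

Pass 1: Select minimum -8 at index 2, swap -> [-8, 10, 29, 8, 4]
Pass 2: Select minimum 4 at index 4, swap -> [-8, 4, 29, 8, 10]
Pass 3: Select minimum 8 at index 3, swap -> [-8, 4, 8, 29, 10]


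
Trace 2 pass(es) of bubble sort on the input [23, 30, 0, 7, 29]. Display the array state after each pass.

After pass 1: [23, 0, 7, 29, 30] (3 swaps)
After pass 2: [0, 7, 23, 29, 30] (2 swaps)
Total swaps: 5


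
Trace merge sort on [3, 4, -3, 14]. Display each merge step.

Divide and conquer:
  Merge [3] + [4] -> [3, 4]
  Merge [-3] + [14] -> [-3, 14]
  Merge [3, 4] + [-3, 14] -> [-3, 3, 4, 14]


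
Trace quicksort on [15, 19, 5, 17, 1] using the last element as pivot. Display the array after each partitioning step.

Partition 1: pivot=1 at index 0 -> [1, 19, 5, 17, 15]
Partition 2: pivot=15 at index 2 -> [1, 5, 15, 17, 19]
Partition 3: pivot=19 at index 4 -> [1, 5, 15, 17, 19]


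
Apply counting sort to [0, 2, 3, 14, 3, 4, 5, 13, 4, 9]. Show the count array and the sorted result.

Count array: [1, 0, 1, 2, 2, 1, 0, 0, 0, 1, 0, 0, 0, 1, 1]
(count[i] = number of elements equal to i)
Cumulative count: [1, 1, 2, 4, 6, 7, 7, 7, 7, 8, 8, 8, 8, 9, 10]
Sorted: [0, 2, 3, 3, 4, 4, 5, 9, 13, 14]


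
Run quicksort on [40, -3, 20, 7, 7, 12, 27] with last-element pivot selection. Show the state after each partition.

Partition 1: pivot=27 at index 5 -> [-3, 20, 7, 7, 12, 27, 40]
Partition 2: pivot=12 at index 3 -> [-3, 7, 7, 12, 20, 27, 40]
Partition 3: pivot=7 at index 2 -> [-3, 7, 7, 12, 20, 27, 40]
Partition 4: pivot=7 at index 1 -> [-3, 7, 7, 12, 20, 27, 40]


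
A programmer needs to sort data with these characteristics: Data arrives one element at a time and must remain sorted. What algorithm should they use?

Best choice: Insertion sort
Reason: Insertion sort naturally handles online/streaming input by inserting each new element into sorted position


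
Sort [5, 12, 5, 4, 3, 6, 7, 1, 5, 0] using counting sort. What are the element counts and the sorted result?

Count array: [1, 1, 0, 1, 1, 3, 1, 1, 0, 0, 0, 0, 1]
(count[i] = number of elements equal to i)
Cumulative count: [1, 2, 2, 3, 4, 7, 8, 9, 9, 9, 9, 9, 10]
Sorted: [0, 1, 3, 4, 5, 5, 5, 6, 7, 12]


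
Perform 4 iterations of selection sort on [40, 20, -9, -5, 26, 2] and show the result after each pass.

Pass 1: Select minimum -9 at index 2, swap -> [-9, 20, 40, -5, 26, 2]
Pass 2: Select minimum -5 at index 3, swap -> [-9, -5, 40, 20, 26, 2]
Pass 3: Select minimum 2 at index 5, swap -> [-9, -5, 2, 20, 26, 40]
Pass 4: Select minimum 20 at index 3, swap -> [-9, -5, 2, 20, 26, 40]


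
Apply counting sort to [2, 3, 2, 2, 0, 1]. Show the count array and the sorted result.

Count array: [1, 1, 3, 1]
(count[i] = number of elements equal to i)
Cumulative count: [1, 2, 5, 6]
Sorted: [0, 1, 2, 2, 2, 3]


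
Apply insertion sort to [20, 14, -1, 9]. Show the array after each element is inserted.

First element 20 is already 'sorted'
Insert 14: shifted 1 elements -> [14, 20, -1, 9]
Insert -1: shifted 2 elements -> [-1, 14, 20, 9]
Insert 9: shifted 2 elements -> [-1, 9, 14, 20]


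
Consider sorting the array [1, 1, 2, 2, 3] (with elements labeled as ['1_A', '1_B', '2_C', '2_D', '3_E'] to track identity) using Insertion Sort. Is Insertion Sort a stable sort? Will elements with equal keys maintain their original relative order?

Trace Insertion Sort on the labeled array (the key is the number; the letter only tracks identity):
  Insert 1_B at index 1: [1_A, 1_B, 2_C, 2_D, 3_E]
  Insert 2_C at index 2: [1_A, 1_B, 2_C, 2_D, 3_E]
  Insert 2_D at index 3: [1_A, 1_B, 2_C, 2_D, 3_E]
  Insert 3_E at index 4: [1_A, 1_B, 2_C, 2_D, 3_E]
Final order: [1_A, 1_B, 2_C, 2_D, 3_E]
Equal keys:
  value 1: originally 1_A, 1_B; after sorting 1_A, 1_B -> order preserved
  value 2: originally 2_C, 2_D; after sorting 2_C, 2_D -> order preserved
All equal keys kept their original relative order. Insertion Sort is stable: elements are shifted only while they are strictly greater than the key, so a key is inserted after any equal elements already placed.
Answer: Stable


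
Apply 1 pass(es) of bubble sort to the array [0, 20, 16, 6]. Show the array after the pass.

After pass 1: [0, 16, 6, 20] (2 swaps)
Total swaps: 2


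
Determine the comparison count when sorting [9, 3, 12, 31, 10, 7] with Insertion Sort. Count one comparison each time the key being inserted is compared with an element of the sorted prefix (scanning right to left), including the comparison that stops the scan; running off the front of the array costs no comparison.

Insert 3: 9 > 3 (shift), reached front = 1 comparison(s) -> [3, 9, 12, 31, 10, 7]
Insert 12: 9 <= 12 (stop) = 1 comparison(s) -> [3, 9, 12, 31, 10, 7]
Insert 31: 12 <= 31 (stop) = 1 comparison(s) -> [3, 9, 12, 31, 10, 7]
Insert 10: 31 > 10 (shift), 12 > 10 (shift), 9 <= 10 (stop) = 3 comparison(s) -> [3, 9, 10, 12, 31, 7]
Insert 7: 31 > 7 (shift), 12 > 7 (shift), 10 > 7 (shift), 9 > 7 (shift), 3 <= 7 (stop) = 5 comparison(s) -> [3, 7, 9, 10, 12, 31]
Total comparisons: 1 + 1 + 1 + 3 + 5 = 11


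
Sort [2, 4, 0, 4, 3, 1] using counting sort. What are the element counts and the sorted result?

Count array: [1, 1, 1, 1, 2]
(count[i] = number of elements equal to i)
Cumulative count: [1, 2, 3, 4, 6]
Sorted: [0, 1, 2, 3, 4, 4]


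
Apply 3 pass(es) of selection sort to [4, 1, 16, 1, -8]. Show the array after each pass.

Pass 1: Select minimum -8 at index 4, swap -> [-8, 1, 16, 1, 4]
Pass 2: Select minimum 1 at index 1, swap -> [-8, 1, 16, 1, 4]
Pass 3: Select minimum 1 at index 3, swap -> [-8, 1, 1, 16, 4]


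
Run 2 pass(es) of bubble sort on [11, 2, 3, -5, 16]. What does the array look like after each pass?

After pass 1: [2, 3, -5, 11, 16] (3 swaps)
After pass 2: [2, -5, 3, 11, 16] (1 swaps)
Total swaps: 4


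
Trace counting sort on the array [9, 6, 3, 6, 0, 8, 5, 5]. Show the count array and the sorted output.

Count array: [1, 0, 0, 1, 0, 2, 2, 0, 1, 1]
(count[i] = number of elements equal to i)
Cumulative count: [1, 1, 1, 2, 2, 4, 6, 6, 7, 8]
Sorted: [0, 3, 5, 5, 6, 6, 8, 9]


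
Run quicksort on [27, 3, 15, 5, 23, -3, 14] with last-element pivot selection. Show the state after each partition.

Partition 1: pivot=14 at index 3 -> [3, 5, -3, 14, 23, 15, 27]
Partition 2: pivot=-3 at index 0 -> [-3, 5, 3, 14, 23, 15, 27]
Partition 3: pivot=3 at index 1 -> [-3, 3, 5, 14, 23, 15, 27]
Partition 4: pivot=27 at index 6 -> [-3, 3, 5, 14, 23, 15, 27]
Partition 5: pivot=15 at index 4 -> [-3, 3, 5, 14, 15, 23, 27]


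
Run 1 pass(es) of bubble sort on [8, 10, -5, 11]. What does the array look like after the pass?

After pass 1: [8, -5, 10, 11] (1 swaps)
Total swaps: 1


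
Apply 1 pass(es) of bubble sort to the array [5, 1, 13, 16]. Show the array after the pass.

After pass 1: [1, 5, 13, 16] (1 swaps)
Total swaps: 1


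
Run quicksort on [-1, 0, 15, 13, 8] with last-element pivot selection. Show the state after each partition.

Partition 1: pivot=8 at index 2 -> [-1, 0, 8, 13, 15]
Partition 2: pivot=0 at index 1 -> [-1, 0, 8, 13, 15]
Partition 3: pivot=15 at index 4 -> [-1, 0, 8, 13, 15]


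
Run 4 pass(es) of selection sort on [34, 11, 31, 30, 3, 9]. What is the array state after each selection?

Pass 1: Select minimum 3 at index 4, swap -> [3, 11, 31, 30, 34, 9]
Pass 2: Select minimum 9 at index 5, swap -> [3, 9, 31, 30, 34, 11]
Pass 3: Select minimum 11 at index 5, swap -> [3, 9, 11, 30, 34, 31]
Pass 4: Select minimum 30 at index 3, swap -> [3, 9, 11, 30, 34, 31]


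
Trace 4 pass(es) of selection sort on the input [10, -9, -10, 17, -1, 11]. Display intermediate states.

Pass 1: Select minimum -10 at index 2, swap -> [-10, -9, 10, 17, -1, 11]
Pass 2: Select minimum -9 at index 1, swap -> [-10, -9, 10, 17, -1, 11]
Pass 3: Select minimum -1 at index 4, swap -> [-10, -9, -1, 17, 10, 11]
Pass 4: Select minimum 10 at index 4, swap -> [-10, -9, -1, 10, 17, 11]


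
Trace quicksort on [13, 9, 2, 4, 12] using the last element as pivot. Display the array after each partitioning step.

Partition 1: pivot=12 at index 3 -> [9, 2, 4, 12, 13]
Partition 2: pivot=4 at index 1 -> [2, 4, 9, 12, 13]


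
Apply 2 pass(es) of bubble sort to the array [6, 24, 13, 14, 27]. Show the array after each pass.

After pass 1: [6, 13, 14, 24, 27] (2 swaps)
After pass 2: [6, 13, 14, 24, 27] (0 swaps)
Total swaps: 2


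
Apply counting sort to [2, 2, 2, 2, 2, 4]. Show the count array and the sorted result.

Count array: [0, 0, 5, 0, 1]
(count[i] = number of elements equal to i)
Cumulative count: [0, 0, 5, 5, 6]
Sorted: [2, 2, 2, 2, 2, 4]


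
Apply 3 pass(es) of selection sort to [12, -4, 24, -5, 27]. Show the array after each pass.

Pass 1: Select minimum -5 at index 3, swap -> [-5, -4, 24, 12, 27]
Pass 2: Select minimum -4 at index 1, swap -> [-5, -4, 24, 12, 27]
Pass 3: Select minimum 12 at index 3, swap -> [-5, -4, 12, 24, 27]


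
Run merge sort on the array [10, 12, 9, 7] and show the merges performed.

Divide and conquer:
  Merge [10] + [12] -> [10, 12]
  Merge [9] + [7] -> [7, 9]
  Merge [10, 12] + [7, 9] -> [7, 9, 10, 12]


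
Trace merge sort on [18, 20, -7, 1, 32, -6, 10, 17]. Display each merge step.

Divide and conquer:
  Merge [18] + [20] -> [18, 20]
  Merge [-7] + [1] -> [-7, 1]
  Merge [18, 20] + [-7, 1] -> [-7, 1, 18, 20]
  Merge [32] + [-6] -> [-6, 32]
  Merge [10] + [17] -> [10, 17]
  Merge [-6, 32] + [10, 17] -> [-6, 10, 17, 32]
  Merge [-7, 1, 18, 20] + [-6, 10, 17, 32] -> [-7, -6, 1, 10, 17, 18, 20, 32]


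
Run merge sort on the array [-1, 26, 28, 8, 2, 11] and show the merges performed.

Divide and conquer:
  Merge [26] + [28] -> [26, 28]
  Merge [-1] + [26, 28] -> [-1, 26, 28]
  Merge [2] + [11] -> [2, 11]
  Merge [8] + [2, 11] -> [2, 8, 11]
  Merge [-1, 26, 28] + [2, 8, 11] -> [-1, 2, 8, 11, 26, 28]


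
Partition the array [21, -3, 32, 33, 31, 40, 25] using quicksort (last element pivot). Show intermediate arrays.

Partition 1: pivot=25 at index 2 -> [21, -3, 25, 33, 31, 40, 32]
Partition 2: pivot=-3 at index 0 -> [-3, 21, 25, 33, 31, 40, 32]
Partition 3: pivot=32 at index 4 -> [-3, 21, 25, 31, 32, 40, 33]
Partition 4: pivot=33 at index 5 -> [-3, 21, 25, 31, 32, 33, 40]


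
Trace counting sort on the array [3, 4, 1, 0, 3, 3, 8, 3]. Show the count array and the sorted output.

Count array: [1, 1, 0, 4, 1, 0, 0, 0, 1]
(count[i] = number of elements equal to i)
Cumulative count: [1, 2, 2, 6, 7, 7, 7, 7, 8]
Sorted: [0, 1, 3, 3, 3, 3, 4, 8]


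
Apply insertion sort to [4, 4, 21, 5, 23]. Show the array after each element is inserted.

First element 4 is already 'sorted'
Insert 4: shifted 0 elements -> [4, 4, 21, 5, 23]
Insert 21: shifted 0 elements -> [4, 4, 21, 5, 23]
Insert 5: shifted 1 elements -> [4, 4, 5, 21, 23]
Insert 23: shifted 0 elements -> [4, 4, 5, 21, 23]


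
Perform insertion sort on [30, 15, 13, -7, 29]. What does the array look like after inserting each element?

First element 30 is already 'sorted'
Insert 15: shifted 1 elements -> [15, 30, 13, -7, 29]
Insert 13: shifted 2 elements -> [13, 15, 30, -7, 29]
Insert -7: shifted 3 elements -> [-7, 13, 15, 30, 29]
Insert 29: shifted 1 elements -> [-7, 13, 15, 29, 30]


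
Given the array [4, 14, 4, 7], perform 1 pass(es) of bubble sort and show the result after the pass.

After pass 1: [4, 4, 7, 14] (2 swaps)
Total swaps: 2


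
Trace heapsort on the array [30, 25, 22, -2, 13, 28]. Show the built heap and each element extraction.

Build heap: [30, 25, 28, -2, 13, 22]
Extract 30: [28, 25, 22, -2, 13, 30]
Extract 28: [25, 13, 22, -2, 28, 30]
Extract 25: [22, 13, -2, 25, 28, 30]
Extract 22: [13, -2, 22, 25, 28, 30]
Extract 13: [-2, 13, 22, 25, 28, 30]


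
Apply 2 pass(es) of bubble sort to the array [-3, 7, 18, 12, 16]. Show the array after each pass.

After pass 1: [-3, 7, 12, 16, 18] (2 swaps)
After pass 2: [-3, 7, 12, 16, 18] (0 swaps)
Total swaps: 2


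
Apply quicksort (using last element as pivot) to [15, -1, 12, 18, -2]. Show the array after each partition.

Partition 1: pivot=-2 at index 0 -> [-2, -1, 12, 18, 15]
Partition 2: pivot=15 at index 3 -> [-2, -1, 12, 15, 18]
Partition 3: pivot=12 at index 2 -> [-2, -1, 12, 15, 18]


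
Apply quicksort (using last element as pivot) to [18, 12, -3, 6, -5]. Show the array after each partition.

Partition 1: pivot=-5 at index 0 -> [-5, 12, -3, 6, 18]
Partition 2: pivot=18 at index 4 -> [-5, 12, -3, 6, 18]
Partition 3: pivot=6 at index 2 -> [-5, -3, 6, 12, 18]


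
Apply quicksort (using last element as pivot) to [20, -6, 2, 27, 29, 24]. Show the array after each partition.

Partition 1: pivot=24 at index 3 -> [20, -6, 2, 24, 29, 27]
Partition 2: pivot=2 at index 1 -> [-6, 2, 20, 24, 29, 27]
Partition 3: pivot=27 at index 4 -> [-6, 2, 20, 24, 27, 29]


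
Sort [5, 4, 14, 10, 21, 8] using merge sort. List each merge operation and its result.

Divide and conquer:
  Merge [4] + [14] -> [4, 14]
  Merge [5] + [4, 14] -> [4, 5, 14]
  Merge [21] + [8] -> [8, 21]
  Merge [10] + [8, 21] -> [8, 10, 21]
  Merge [4, 5, 14] + [8, 10, 21] -> [4, 5, 8, 10, 14, 21]


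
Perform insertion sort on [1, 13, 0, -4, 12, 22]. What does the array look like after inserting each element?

First element 1 is already 'sorted'
Insert 13: shifted 0 elements -> [1, 13, 0, -4, 12, 22]
Insert 0: shifted 2 elements -> [0, 1, 13, -4, 12, 22]
Insert -4: shifted 3 elements -> [-4, 0, 1, 13, 12, 22]
Insert 12: shifted 1 elements -> [-4, 0, 1, 12, 13, 22]
Insert 22: shifted 0 elements -> [-4, 0, 1, 12, 13, 22]


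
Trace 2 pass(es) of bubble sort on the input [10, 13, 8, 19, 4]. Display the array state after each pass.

After pass 1: [10, 8, 13, 4, 19] (2 swaps)
After pass 2: [8, 10, 4, 13, 19] (2 swaps)
Total swaps: 4


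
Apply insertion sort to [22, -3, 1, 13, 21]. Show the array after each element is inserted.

First element 22 is already 'sorted'
Insert -3: shifted 1 elements -> [-3, 22, 1, 13, 21]
Insert 1: shifted 1 elements -> [-3, 1, 22, 13, 21]
Insert 13: shifted 1 elements -> [-3, 1, 13, 22, 21]
Insert 21: shifted 1 elements -> [-3, 1, 13, 21, 22]


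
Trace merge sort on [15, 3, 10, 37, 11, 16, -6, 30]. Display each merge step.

Divide and conquer:
  Merge [15] + [3] -> [3, 15]
  Merge [10] + [37] -> [10, 37]
  Merge [3, 15] + [10, 37] -> [3, 10, 15, 37]
  Merge [11] + [16] -> [11, 16]
  Merge [-6] + [30] -> [-6, 30]
  Merge [11, 16] + [-6, 30] -> [-6, 11, 16, 30]
  Merge [3, 10, 15, 37] + [-6, 11, 16, 30] -> [-6, 3, 10, 11, 15, 16, 30, 37]


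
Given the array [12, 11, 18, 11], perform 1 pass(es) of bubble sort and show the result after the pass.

After pass 1: [11, 12, 11, 18] (2 swaps)
Total swaps: 2


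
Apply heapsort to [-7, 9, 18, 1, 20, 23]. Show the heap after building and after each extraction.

Build heap: [23, 20, 18, 1, 9, -7]
Extract 23: [20, 9, 18, 1, -7, 23]
Extract 20: [18, 9, -7, 1, 20, 23]
Extract 18: [9, 1, -7, 18, 20, 23]
Extract 9: [1, -7, 9, 18, 20, 23]
Extract 1: [-7, 1, 9, 18, 20, 23]


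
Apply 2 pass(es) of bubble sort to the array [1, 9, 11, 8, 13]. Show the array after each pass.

After pass 1: [1, 9, 8, 11, 13] (1 swaps)
After pass 2: [1, 8, 9, 11, 13] (1 swaps)
Total swaps: 2


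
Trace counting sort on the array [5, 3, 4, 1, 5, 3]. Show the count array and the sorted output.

Count array: [0, 1, 0, 2, 1, 2]
(count[i] = number of elements equal to i)
Cumulative count: [0, 1, 1, 3, 4, 6]
Sorted: [1, 3, 3, 4, 5, 5]


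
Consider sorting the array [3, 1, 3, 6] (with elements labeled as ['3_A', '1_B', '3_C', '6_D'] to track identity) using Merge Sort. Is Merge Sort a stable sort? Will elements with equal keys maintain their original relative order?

Trace Merge Sort on the labeled array (the key is the number; the letter only tracks identity):
  Merge [3_A] + [1_B] -> [1_B, 3_A]
  Merge [3_C] + [6_D] -> [3_C, 6_D]
  Merge [1_B, 3_A] + [3_C, 6_D] -> [1_B, 3_A, 3_C, 6_D]
Final order: [1_B, 3_A, 3_C, 6_D]
Equal keys:
  value 3: originally 3_A, 3_C; after sorting 3_A, 3_C -> order preserved
All equal keys kept their original relative order. Merge Sort is stable: when the heads of the two halves are equal the merge takes from the left half first.
Answer: Stable


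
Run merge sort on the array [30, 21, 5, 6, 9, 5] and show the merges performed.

Divide and conquer:
  Merge [21] + [5] -> [5, 21]
  Merge [30] + [5, 21] -> [5, 21, 30]
  Merge [9] + [5] -> [5, 9]
  Merge [6] + [5, 9] -> [5, 6, 9]
  Merge [5, 21, 30] + [5, 6, 9] -> [5, 5, 6, 9, 21, 30]


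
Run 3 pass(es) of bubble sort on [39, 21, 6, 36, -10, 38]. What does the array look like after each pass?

After pass 1: [21, 6, 36, -10, 38, 39] (5 swaps)
After pass 2: [6, 21, -10, 36, 38, 39] (2 swaps)
After pass 3: [6, -10, 21, 36, 38, 39] (1 swaps)
Total swaps: 8


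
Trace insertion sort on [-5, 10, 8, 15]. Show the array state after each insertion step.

First element -5 is already 'sorted'
Insert 10: shifted 0 elements -> [-5, 10, 8, 15]
Insert 8: shifted 1 elements -> [-5, 8, 10, 15]
Insert 15: shifted 0 elements -> [-5, 8, 10, 15]


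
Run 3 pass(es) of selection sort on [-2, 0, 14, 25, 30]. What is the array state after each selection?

Pass 1: Select minimum -2 at index 0, swap -> [-2, 0, 14, 25, 30]
Pass 2: Select minimum 0 at index 1, swap -> [-2, 0, 14, 25, 30]
Pass 3: Select minimum 14 at index 2, swap -> [-2, 0, 14, 25, 30]


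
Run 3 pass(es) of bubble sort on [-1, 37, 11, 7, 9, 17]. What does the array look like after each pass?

After pass 1: [-1, 11, 7, 9, 17, 37] (4 swaps)
After pass 2: [-1, 7, 9, 11, 17, 37] (2 swaps)
After pass 3: [-1, 7, 9, 11, 17, 37] (0 swaps)
Total swaps: 6


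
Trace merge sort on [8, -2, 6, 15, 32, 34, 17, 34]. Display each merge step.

Divide and conquer:
  Merge [8] + [-2] -> [-2, 8]
  Merge [6] + [15] -> [6, 15]
  Merge [-2, 8] + [6, 15] -> [-2, 6, 8, 15]
  Merge [32] + [34] -> [32, 34]
  Merge [17] + [34] -> [17, 34]
  Merge [32, 34] + [17, 34] -> [17, 32, 34, 34]
  Merge [-2, 6, 8, 15] + [17, 32, 34, 34] -> [-2, 6, 8, 15, 17, 32, 34, 34]


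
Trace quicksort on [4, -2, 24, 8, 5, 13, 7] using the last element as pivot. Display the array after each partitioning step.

Partition 1: pivot=7 at index 3 -> [4, -2, 5, 7, 24, 13, 8]
Partition 2: pivot=5 at index 2 -> [4, -2, 5, 7, 24, 13, 8]
Partition 3: pivot=-2 at index 0 -> [-2, 4, 5, 7, 24, 13, 8]
Partition 4: pivot=8 at index 4 -> [-2, 4, 5, 7, 8, 13, 24]
Partition 5: pivot=24 at index 6 -> [-2, 4, 5, 7, 8, 13, 24]


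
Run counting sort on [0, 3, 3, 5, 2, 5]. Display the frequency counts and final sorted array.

Count array: [1, 0, 1, 2, 0, 2]
(count[i] = number of elements equal to i)
Cumulative count: [1, 1, 2, 4, 4, 6]
Sorted: [0, 2, 3, 3, 5, 5]


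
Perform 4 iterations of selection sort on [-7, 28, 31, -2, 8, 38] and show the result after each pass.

Pass 1: Select minimum -7 at index 0, swap -> [-7, 28, 31, -2, 8, 38]
Pass 2: Select minimum -2 at index 3, swap -> [-7, -2, 31, 28, 8, 38]
Pass 3: Select minimum 8 at index 4, swap -> [-7, -2, 8, 28, 31, 38]
Pass 4: Select minimum 28 at index 3, swap -> [-7, -2, 8, 28, 31, 38]


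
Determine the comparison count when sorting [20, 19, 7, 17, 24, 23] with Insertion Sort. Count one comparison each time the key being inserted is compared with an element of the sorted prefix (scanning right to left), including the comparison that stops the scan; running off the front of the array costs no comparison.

Insert 19: 20 > 19 (shift), reached front = 1 comparison(s) -> [19, 20, 7, 17, 24, 23]
Insert 7: 20 > 7 (shift), 19 > 7 (shift), reached front = 2 comparison(s) -> [7, 19, 20, 17, 24, 23]
Insert 17: 20 > 17 (shift), 19 > 17 (shift), 7 <= 17 (stop) = 3 comparison(s) -> [7, 17, 19, 20, 24, 23]
Insert 24: 20 <= 24 (stop) = 1 comparison(s) -> [7, 17, 19, 20, 24, 23]
Insert 23: 24 > 23 (shift), 20 <= 23 (stop) = 2 comparison(s) -> [7, 17, 19, 20, 23, 24]
Total comparisons: 1 + 2 + 3 + 1 + 2 = 9


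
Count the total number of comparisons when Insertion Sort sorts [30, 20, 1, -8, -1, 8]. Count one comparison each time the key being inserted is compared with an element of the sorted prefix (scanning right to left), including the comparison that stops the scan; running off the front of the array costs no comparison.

Insert 20: 30 > 20 (shift), reached front = 1 comparison(s) -> [20, 30, 1, -8, -1, 8]
Insert 1: 30 > 1 (shift), 20 > 1 (shift), reached front = 2 comparison(s) -> [1, 20, 30, -8, -1, 8]
Insert -8: 30 > -8 (shift), 20 > -8 (shift), 1 > -8 (shift), reached front = 3 comparison(s) -> [-8, 1, 20, 30, -1, 8]
Insert -1: 30 > -1 (shift), 20 > -1 (shift), 1 > -1 (shift), -8 <= -1 (stop) = 4 comparison(s) -> [-8, -1, 1, 20, 30, 8]
Insert 8: 30 > 8 (shift), 20 > 8 (shift), 1 <= 8 (stop) = 3 comparison(s) -> [-8, -1, 1, 8, 20, 30]
Total comparisons: 1 + 2 + 3 + 4 + 3 = 13


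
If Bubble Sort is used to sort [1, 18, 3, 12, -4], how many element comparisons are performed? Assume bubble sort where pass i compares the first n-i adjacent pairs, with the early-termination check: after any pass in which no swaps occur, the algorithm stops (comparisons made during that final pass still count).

Pass 1: compare adjacent pairs (0,1)..(3,4) = 4 comparison(s), 3 swap(s) -> [1, 3, 12, -4, 18]
Pass 2: compare adjacent pairs (0,1)..(2,3) = 3 comparison(s), 1 swap(s) -> [1, 3, -4, 12, 18]
Pass 3: compare adjacent pairs (0,1)..(1,2) = 2 comparison(s), 1 swap(s) -> [1, -4, 3, 12, 18]
Pass 4: compare adjacent pairs (0,1)..(0,1) = 1 comparison(s), 1 swap(s) -> [-4, 1, 3, 12, 18]
Every pass made at least one swap, so all n-1 passes run.
Total comparisons: 4 + 3 + 2 + 1 = 10


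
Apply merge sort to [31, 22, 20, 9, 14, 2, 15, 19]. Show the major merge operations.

Divide and conquer:
  Merge [31] + [22] -> [22, 31]
  Merge [20] + [9] -> [9, 20]
  Merge [22, 31] + [9, 20] -> [9, 20, 22, 31]
  Merge [14] + [2] -> [2, 14]
  Merge [15] + [19] -> [15, 19]
  Merge [2, 14] + [15, 19] -> [2, 14, 15, 19]
  Merge [9, 20, 22, 31] + [2, 14, 15, 19] -> [2, 9, 14, 15, 19, 20, 22, 31]


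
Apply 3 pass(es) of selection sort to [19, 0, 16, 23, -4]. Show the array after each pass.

Pass 1: Select minimum -4 at index 4, swap -> [-4, 0, 16, 23, 19]
Pass 2: Select minimum 0 at index 1, swap -> [-4, 0, 16, 23, 19]
Pass 3: Select minimum 16 at index 2, swap -> [-4, 0, 16, 23, 19]


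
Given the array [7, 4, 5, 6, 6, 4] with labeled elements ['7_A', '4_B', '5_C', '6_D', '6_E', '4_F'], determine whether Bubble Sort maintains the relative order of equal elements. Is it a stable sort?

Trace Bubble Sort on the labeled array (the key is the number; the letter only tracks identity):
  After pass 1: [4_B, 5_C, 6_D, 6_E, 4_F, 7_A]
  After pass 2: [4_B, 5_C, 6_D, 4_F, 6_E, 7_A]
  After pass 3: [4_B, 5_C, 4_F, 6_D, 6_E, 7_A]
  After pass 4: [4_B, 4_F, 5_C, 6_D, 6_E, 7_A]
  After pass 5: [4_B, 4_F, 5_C, 6_D, 6_E, 7_A] (no swaps, done)
Final order: [4_B, 4_F, 5_C, 6_D, 6_E, 7_A]
Equal keys:
  value 4: originally 4_B, 4_F; after sorting 4_B, 4_F -> order preserved
  value 6: originally 6_D, 6_E; after sorting 6_D, 6_E -> order preserved
All equal keys kept their original relative order. Bubble Sort is stable: it only swaps adjacent elements when the left one is strictly greater, so equal keys never move past each other.
Answer: Stable


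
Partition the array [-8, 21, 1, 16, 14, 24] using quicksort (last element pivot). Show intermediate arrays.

Partition 1: pivot=24 at index 5 -> [-8, 21, 1, 16, 14, 24]
Partition 2: pivot=14 at index 2 -> [-8, 1, 14, 16, 21, 24]
Partition 3: pivot=1 at index 1 -> [-8, 1, 14, 16, 21, 24]
Partition 4: pivot=21 at index 4 -> [-8, 1, 14, 16, 21, 24]


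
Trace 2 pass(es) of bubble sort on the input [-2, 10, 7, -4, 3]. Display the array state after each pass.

After pass 1: [-2, 7, -4, 3, 10] (3 swaps)
After pass 2: [-2, -4, 3, 7, 10] (2 swaps)
Total swaps: 5


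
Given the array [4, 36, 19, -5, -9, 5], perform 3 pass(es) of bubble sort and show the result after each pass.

After pass 1: [4, 19, -5, -9, 5, 36] (4 swaps)
After pass 2: [4, -5, -9, 5, 19, 36] (3 swaps)
After pass 3: [-5, -9, 4, 5, 19, 36] (2 swaps)
Total swaps: 9


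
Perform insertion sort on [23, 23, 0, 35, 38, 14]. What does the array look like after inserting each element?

First element 23 is already 'sorted'
Insert 23: shifted 0 elements -> [23, 23, 0, 35, 38, 14]
Insert 0: shifted 2 elements -> [0, 23, 23, 35, 38, 14]
Insert 35: shifted 0 elements -> [0, 23, 23, 35, 38, 14]
Insert 38: shifted 0 elements -> [0, 23, 23, 35, 38, 14]
Insert 14: shifted 4 elements -> [0, 14, 23, 23, 35, 38]


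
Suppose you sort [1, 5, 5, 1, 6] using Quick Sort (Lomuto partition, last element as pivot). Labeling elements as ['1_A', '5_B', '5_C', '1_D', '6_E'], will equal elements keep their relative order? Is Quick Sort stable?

Trace Quick Sort on the labeled array (the key is the number; the letter only tracks identity):
  Partition indices 0..4 around pivot 6_E -> [1_A, 5_B, 5_C, 1_D, 6_E]
  Partition indices 0..3 around pivot 1_D -> [1_A, 1_D, 5_C, 5_B, 6_E]
  Partition indices 2..3 around pivot 5_B -> [1_A, 1_D, 5_C, 5_B, 6_E]
Final order: [1_A, 1_D, 5_C, 5_B, 6_E]
Equal keys:
  value 1: originally 1_A, 1_D; after sorting 1_A, 1_D -> order preserved
  value 5: originally 5_B, 5_C; after sorting 5_C, 5_B -> order changed
Equal keys were reordered, so Quick Sort is not stable: partition swaps elements across long distances and can reorder equal keys. (One such input is enough; an unstable sort may happen to preserve order on other inputs, but it gives no guarantee.)
Answer: Not stable


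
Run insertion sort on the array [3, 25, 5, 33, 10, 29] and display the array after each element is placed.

First element 3 is already 'sorted'
Insert 25: shifted 0 elements -> [3, 25, 5, 33, 10, 29]
Insert 5: shifted 1 elements -> [3, 5, 25, 33, 10, 29]
Insert 33: shifted 0 elements -> [3, 5, 25, 33, 10, 29]
Insert 10: shifted 2 elements -> [3, 5, 10, 25, 33, 29]
Insert 29: shifted 1 elements -> [3, 5, 10, 25, 29, 33]


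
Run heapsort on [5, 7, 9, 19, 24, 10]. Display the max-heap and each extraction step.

Build heap: [24, 19, 10, 5, 7, 9]
Extract 24: [19, 9, 10, 5, 7, 24]
Extract 19: [10, 9, 7, 5, 19, 24]
Extract 10: [9, 5, 7, 10, 19, 24]
Extract 9: [7, 5, 9, 10, 19, 24]
Extract 7: [5, 7, 9, 10, 19, 24]


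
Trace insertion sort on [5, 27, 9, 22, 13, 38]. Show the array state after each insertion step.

First element 5 is already 'sorted'
Insert 27: shifted 0 elements -> [5, 27, 9, 22, 13, 38]
Insert 9: shifted 1 elements -> [5, 9, 27, 22, 13, 38]
Insert 22: shifted 1 elements -> [5, 9, 22, 27, 13, 38]
Insert 13: shifted 2 elements -> [5, 9, 13, 22, 27, 38]
Insert 38: shifted 0 elements -> [5, 9, 13, 22, 27, 38]


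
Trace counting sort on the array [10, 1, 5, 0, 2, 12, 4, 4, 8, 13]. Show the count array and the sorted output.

Count array: [1, 1, 1, 0, 2, 1, 0, 0, 1, 0, 1, 0, 1, 1]
(count[i] = number of elements equal to i)
Cumulative count: [1, 2, 3, 3, 5, 6, 6, 6, 7, 7, 8, 8, 9, 10]
Sorted: [0, 1, 2, 4, 4, 5, 8, 10, 12, 13]


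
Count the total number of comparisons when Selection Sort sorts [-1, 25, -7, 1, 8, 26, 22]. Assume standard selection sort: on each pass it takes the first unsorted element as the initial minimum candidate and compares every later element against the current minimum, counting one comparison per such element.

Pass 1: scan indices 1..6 for the minimum = 6 comparison(s); min is -7, place at index 0 -> [-7, 25, -1, 1, 8, 26, 22]
Pass 2: scan indices 2..6 for the minimum = 5 comparison(s); min is -1, place at index 1 -> [-7, -1, 25, 1, 8, 26, 22]
Pass 3: scan indices 3..6 for the minimum = 4 comparison(s); min is 1, place at index 2 -> [-7, -1, 1, 25, 8, 26, 22]
Pass 4: scan indices 4..6 for the minimum = 3 comparison(s); min is 8, place at index 3 -> [-7, -1, 1, 8, 25, 26, 22]
Pass 5: scan indices 5..6 for the minimum = 2 comparison(s); min is 22, place at index 4 -> [-7, -1, 1, 8, 22, 26, 25]
Pass 6: scan indices 6..6 for the minimum = 1 comparison(s); min is 25, place at index 5 -> [-7, -1, 1, 8, 22, 25, 26]
Selection sort always scans the whole unsorted suffix, so the count is (n-1) + (n-2) + ... + 1 = n(n-1)/2 = 7*6/2 = 21 regardless of the input order.
Total comparisons: 6 + 5 + 4 + 3 + 2 + 1 = 21


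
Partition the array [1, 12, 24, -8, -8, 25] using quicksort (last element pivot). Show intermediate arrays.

Partition 1: pivot=25 at index 5 -> [1, 12, 24, -8, -8, 25]
Partition 2: pivot=-8 at index 1 -> [-8, -8, 24, 1, 12, 25]
Partition 3: pivot=12 at index 3 -> [-8, -8, 1, 12, 24, 25]


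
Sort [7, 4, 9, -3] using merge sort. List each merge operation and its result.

Divide and conquer:
  Merge [7] + [4] -> [4, 7]
  Merge [9] + [-3] -> [-3, 9]
  Merge [4, 7] + [-3, 9] -> [-3, 4, 7, 9]


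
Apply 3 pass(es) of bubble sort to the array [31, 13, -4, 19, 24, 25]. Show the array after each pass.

After pass 1: [13, -4, 19, 24, 25, 31] (5 swaps)
After pass 2: [-4, 13, 19, 24, 25, 31] (1 swaps)
After pass 3: [-4, 13, 19, 24, 25, 31] (0 swaps)
Total swaps: 6
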